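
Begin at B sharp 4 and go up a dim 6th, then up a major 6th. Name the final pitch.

Up a diminished sixth from B#4: G5 (7 semitones up).
A major sixth up from G5 is E6.

E 6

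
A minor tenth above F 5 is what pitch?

A-flat 6

The tenth's letter: F up three letter names plus an octave → A.
Moving 15 semitones up from F5 (the size of a minor tenth) reaches Ab6.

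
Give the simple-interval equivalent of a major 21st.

major seventh

Subtracting seven from the interval number removes an octave: 21 − 14 = 7.
Quality carries through unchanged, so the simple form is a major seventh.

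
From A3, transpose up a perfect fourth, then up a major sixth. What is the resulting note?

B4

A perfect fourth up from A3 is D4.
A major sixth up from D4 is B4.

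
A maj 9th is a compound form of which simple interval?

major 2nd

Take out an octave (7 from the number): 9 − 7 = 2.
That makes a major ninth a compound major second — an octave plus a major second.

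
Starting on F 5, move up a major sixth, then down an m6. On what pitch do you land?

F5 up a major sixth → D6 (9 semitones).
Down a minor sixth from D6: F#5 (8 semitones down).

F sharp 5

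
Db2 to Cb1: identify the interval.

major 9th

Descending from Db2 to Cb1 is the same interval as ascending Cb1 to Db2.
C to D spans two letter names (C-D), plus an octave: a ninth.
The major ninth spans 14 semitones, and Cb1 to Db2 is exactly 14 semitones — so this is a major ninth.
(Equivalently, a compound major second: a major second plus an octave.)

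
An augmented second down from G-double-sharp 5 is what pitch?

Two letter names down from G: F.
Moving 3 semitones down from G##5 (the size of an augmented second) reaches F#5.

F-sharp 5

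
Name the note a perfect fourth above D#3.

The fourth takes the letter from D up to G.
A perfect fourth is 5 semitones; 5 semitones up from D#3 gives G#3.

G#3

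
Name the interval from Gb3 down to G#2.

doubly diminished 8th

Descending from Gb3 to G#2 is the same interval as ascending G#2 to Gb3.
G to G is the same letter name, plus an octave, so the interval is some kind of octave.
A perfect octave would be 12 semitones; G#2 to Gb3 is 10, two semitones narrower, so the interval is doubly diminished.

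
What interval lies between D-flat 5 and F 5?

D to F spans three letter names (D-E-F): a third.
The major third spans 4 semitones, and Db5 to F5 is exactly 4 semitones — so this is a major third.

major third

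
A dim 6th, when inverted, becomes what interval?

The rule of nine gives the new number: 9 − 6 = 3, so a sixth becomes a third.
And diminished becomes augmented under inversion, so we get an augmented third.

augmented 3rd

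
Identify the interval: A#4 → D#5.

perfect fourth

A to D spans four letter names (A-B-C-D) — that makes it a fourth of some quality.
The perfect fourth spans 5 semitones, and A#4 to D#5 is exactly 5 semitones — so this is a perfect fourth.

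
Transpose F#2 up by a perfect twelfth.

The twelfth's letter: F up five letter names plus an octave → C.
A perfect twelfth spans 19 semitones, so from F#2 the target pitch is C#4.

C#4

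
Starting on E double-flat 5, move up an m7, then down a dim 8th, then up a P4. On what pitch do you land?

G flat 5

Ebb5 up a minor seventh → Dbb6 (10 semitones).
Down a diminished octave from Dbb6: Db5 (11 semitones down).
A perfect fourth up from Db5 is Gb5.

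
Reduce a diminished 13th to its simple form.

Subtracting seven from the interval number removes an octave: 13 − 7 = 6.
Quality carries through unchanged, so the simple form is a diminished sixth.

d6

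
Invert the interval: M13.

First reduce the compound major thirteenth to its simple form, a major sixth.
Inverted interval numbers add to nine, so a sixth pairs with a third (6 + 3 = 9).
Quality inverts too: major becomes minor. That makes the inversion a minor third.

minor third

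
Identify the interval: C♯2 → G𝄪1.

diminished fourth

Descending from C#2 to G##1 is the same interval as ascending G##1 to C#2.
G to C spans four letter names (G-A-B-C), so the interval is some kind of fourth.
The perfect fourth is 5 semitones; here we have 4, one semitone narrower: diminished.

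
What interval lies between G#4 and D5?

G to D spans five letter names (G-A-B-C-D): a fifth.
The perfect fifth is 7 semitones; here we have 6, one semitone narrower: diminished.

diminished fifth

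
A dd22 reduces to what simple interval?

doubly diminished 8th

Each octave removed subtracts seven from the number: 22 − 14 = 8.
That makes a doubly diminished twenty-second a compound doubly diminished octave — 2 octaves plus a doubly diminished octave.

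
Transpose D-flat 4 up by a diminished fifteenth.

A fifteenth keeps the letter name D, two octaves up from D.
Moving 23 semitones up from Db4 (the size of a diminished fifteenth) reaches Dbb6.

D-double-flat 6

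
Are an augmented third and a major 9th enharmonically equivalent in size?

No

5 semitones (augmented third) vs 14 semitones (major ninth): not equal.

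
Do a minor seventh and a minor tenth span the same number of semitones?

No

10 semitones (minor seventh) vs 15 semitones (minor tenth): not equal.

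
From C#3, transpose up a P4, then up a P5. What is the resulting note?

A perfect fourth up from C#3 is F#3.
A perfect fifth up from F#3 is C#4.

C#4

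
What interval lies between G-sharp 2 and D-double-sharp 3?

G to D spans five letter names (G-A-B-C-D) — that makes it a fifth of some quality.
The perfect fifth is 7 semitones; here we have 8, one semitone wider: augmented.

augmented fifth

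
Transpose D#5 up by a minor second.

Counting two letter names up from D lands on E.
A minor second is 1 semitone; 1 semitone up from D#5 gives E5.

E5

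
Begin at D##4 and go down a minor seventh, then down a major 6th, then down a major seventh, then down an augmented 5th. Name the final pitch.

D1

D##4 down a minor seventh → E##3 (10 semitones).
Down a major sixth from E##3: G##2 (9 semitones down).
Down a major seventh from G##2: A#1 (11 semitones down).
An augmented fifth down from A#1 is D1.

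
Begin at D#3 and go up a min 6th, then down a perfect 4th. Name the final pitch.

F#3

D#3 up a minor sixth → B3 (8 semitones).
A perfect fourth down from B3 is F#3.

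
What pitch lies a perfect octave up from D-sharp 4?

An octave keeps the letter name D, an octave up from D.
A perfect octave is 12 semitones; 12 semitones up from D#4 gives D#5.

D-sharp 5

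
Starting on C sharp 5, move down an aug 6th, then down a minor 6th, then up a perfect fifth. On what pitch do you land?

C#5 down an augmented sixth → Eb4 (10 semitones).
A minor sixth down from Eb4 is G3.
Up a perfect fifth from G3: D4 (7 semitones up).

D 4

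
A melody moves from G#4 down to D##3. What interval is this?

Descending from G#4 to D##3 is the same interval as ascending D##3 to G#4.
D to G spans four letter names (D-E-F-G), plus an octave — that makes it an eleventh of some quality.
The perfect eleventh is 17 semitones; here we have 16, one semitone narrower: diminished.
(Equivalently, a compound diminished fourth: a diminished fourth plus an octave.)

d11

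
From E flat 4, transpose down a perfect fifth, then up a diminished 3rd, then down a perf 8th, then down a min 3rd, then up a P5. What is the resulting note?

E double-flat 3

A perfect fifth down from Eb4 is Ab3.
Ab3 up a diminished third → Cbb4 (2 semitones).
Cbb4 down a perfect octave → Cbb3 (12 semitones).
Down a minor third from Cbb3: Abb2 (3 semitones down).
A perfect fifth up from Abb2 is Ebb3.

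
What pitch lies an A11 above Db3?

G4

The eleventh's letter: D up four letter names plus an octave → G.
An augmented eleventh spans 18 semitones, so from Db3 the target pitch is G4.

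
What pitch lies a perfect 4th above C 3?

The fourth takes the letter from C up to F.
A perfect fourth is 5 semitones; 5 semitones up from C3 gives F3.

F 3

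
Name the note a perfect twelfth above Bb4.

F6

Counting five letter names plus an octave up from B lands on F.
A perfect twelfth is 19 semitones; 19 semitones up from Bb4 gives F6.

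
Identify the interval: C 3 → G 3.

perfect 5th

C to G spans five letter names (C-D-E-F-G): a fifth.
The perfect fifth spans 7 semitones, and C3 to G3 is exactly 7 semitones — so this is a perfect fifth.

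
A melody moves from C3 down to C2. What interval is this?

Descending from C3 to C2 is the same interval as ascending C2 to C3.
C to C is the same letter name, plus an octave, so the interval is some kind of octave.
Counting semitones, C2→C3 is 12, which is the perfect octave.

perfect octave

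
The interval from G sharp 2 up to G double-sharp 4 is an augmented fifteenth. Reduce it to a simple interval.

A8

Take out an octave (7 from the number): 15 − 7 = 8.
Quality carries through unchanged, so the simple form is an augmented octave.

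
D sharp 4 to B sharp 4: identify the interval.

D to B spans six letter names (D-E-F-G-A-B) — that makes it a sixth of some quality.
The major sixth spans 9 semitones, and D#4 to B#4 is exactly 9 semitones — so this is a major sixth.

major 6th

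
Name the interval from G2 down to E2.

m3

Descending from G2 to E2 is the same interval as ascending E2 to G2.
E to G spans three letter names (E-F-G) — that makes it a third of some quality.
A major third would be 4 semitones, but E2 to G2 is 3 — one semitone narrower, making it a minor third.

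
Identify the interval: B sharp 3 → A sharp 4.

B to A spans seven letter names (B-C-D-E-F-G-A): a seventh.
At 10 semitones, B#3→A#4 falls one short of a major seventh: minor.

minor seventh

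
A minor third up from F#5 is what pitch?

The third takes the letter from F up to A.
Moving 3 semitones up from F#5 (the size of a minor third) reaches A5.

A5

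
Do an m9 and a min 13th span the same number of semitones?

No

13 semitones (minor ninth) vs 20 semitones (minor thirteenth): not equal.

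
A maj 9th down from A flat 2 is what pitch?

The ninth's letter: A down two letter names plus an octave → G.
A major ninth spans 14 semitones, so from Ab2 the target pitch is Gb1.

G flat 1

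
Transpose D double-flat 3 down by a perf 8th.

The letter stays D (same as the start), shifted an octave down.
A perfect octave spans 12 semitones, so from Dbb3 the target pitch is Dbb2.

D double-flat 2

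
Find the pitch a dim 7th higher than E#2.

D3

Counting seven letter names up from E lands on D.
A diminished seventh spans 9 semitones, so from E#2 the target pitch is D3.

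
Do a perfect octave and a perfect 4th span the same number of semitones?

No

12 semitones (perfect octave) vs 5 semitones (perfect fourth): not equal.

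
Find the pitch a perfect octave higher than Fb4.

An octave keeps the letter name F, an octave up from F.
Moving 12 semitones up from Fb4 (the size of a perfect octave) reaches Fb5.

Fb5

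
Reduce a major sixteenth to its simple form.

major second

Subtracting seven from the interval number removes an octave: 16 − 14 = 2.
So a major sixteenth is 2 octaves plus a major second. The quality is unchanged.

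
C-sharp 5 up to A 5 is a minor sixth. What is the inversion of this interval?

Inverted interval numbers add to nine, so a sixth pairs with a third (6 + 3 = 9).
The quality also flips — minor becomes major — giving a major third.

major third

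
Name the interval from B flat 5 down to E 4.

Descending from Bb5 to E4 is the same interval as ascending E4 to Bb5.
E to B spans five letter names (E-F-G-A-B), plus an octave — that makes it a twelfth of some quality.
The perfect twelfth is 19 semitones; here we have 18, one semitone narrower: diminished.
(Equivalently, a compound diminished fifth: a diminished fifth plus an octave.)

diminished twelfth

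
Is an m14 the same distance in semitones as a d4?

No

22 semitones (minor fourteenth) vs 4 semitones (diminished fourth): not equal.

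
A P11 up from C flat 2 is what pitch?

F flat 3

The eleventh's letter: C up four letter names plus an octave → F.
A perfect eleventh is 17 semitones; 17 semitones up from Cb2 gives Fb3.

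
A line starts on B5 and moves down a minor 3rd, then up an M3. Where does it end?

Down a minor third from B5: G#5 (3 semitones down).
G#5 up a major third → B#5 (4 semitones).

B#5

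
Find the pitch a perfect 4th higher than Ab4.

Db5

The fourth takes the letter from A up to D.
A perfect fourth is 5 semitones; 5 semitones up from Ab4 gives Db5.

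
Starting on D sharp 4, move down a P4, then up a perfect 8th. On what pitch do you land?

A sharp 4

D#4 down a perfect fourth → A#3 (5 semitones).
A#3 up a perfect octave → A#4 (12 semitones).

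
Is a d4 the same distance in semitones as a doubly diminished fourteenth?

A diminished fourth spans 4 semitones; a doubly diminished fourteenth spans 20 semitones. They differ by 16.

No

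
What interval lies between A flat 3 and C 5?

major tenth

A to C spans three letter names (A-B-C), plus an octave — that makes it a tenth of some quality.
Counting semitones, Ab3→C5 is 16, which is the major tenth.
(Equivalently, a compound major third: a major third plus an octave.)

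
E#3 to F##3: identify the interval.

major second

E to F spans two letter names (E-F) — that makes it a second of some quality.
The major second spans 2 semitones, and E#3 to F##3 is exactly 2 semitones — so this is a major second.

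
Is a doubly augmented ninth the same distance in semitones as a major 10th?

A doubly augmented ninth spans 16 semitones, and a major tenth also spans 16 semitones — they're enharmonic.

Yes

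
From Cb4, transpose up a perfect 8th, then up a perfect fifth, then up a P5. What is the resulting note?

Db6

Up a perfect octave from Cb4: Cb5 (12 semitones up).
A perfect fifth up from Cb5 is Gb5.
A perfect fifth up from Gb5 is Db6.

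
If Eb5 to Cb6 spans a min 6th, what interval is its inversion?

M3

The rule of nine gives the new number: 9 − 6 = 3, so a sixth becomes a third.
And minor becomes major under inversion, so we get a major third.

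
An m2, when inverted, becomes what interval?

Interval numbers invert to sum to nine: 2 + 7 = 9, so a second inverts to a seventh.
And minor becomes major under inversion, so we get a major seventh.

M7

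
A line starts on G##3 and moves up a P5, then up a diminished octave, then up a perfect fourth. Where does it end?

Up a perfect fifth from G##3: D##4 (7 semitones up).
D##4 up a diminished octave → D#5 (11 semitones).
A perfect fourth up from D#5 is G#5.

G#5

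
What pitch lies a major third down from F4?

The third takes the letter from F down to D.
A major third is 4 semitones; 4 semitones down from F4 gives Db4.

Db4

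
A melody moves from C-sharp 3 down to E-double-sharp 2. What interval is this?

Descending from C#3 to E##2 is the same interval as ascending E##2 to C#3.
E to C spans six letter names (E-F-G-A-B-C) — that makes it a sixth of some quality.
The major sixth is 9 semitones; here we have 7, two semitones narrower: diminished.

diminished sixth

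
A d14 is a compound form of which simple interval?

Take out an octave (7 from the number): 14 − 7 = 7.
So a diminished fourteenth is an octave plus a diminished seventh. The quality is unchanged.

diminished seventh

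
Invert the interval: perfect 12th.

First reduce the compound perfect twelfth to its simple form, a perfect fifth.
The rule of nine gives the new number: 9 − 5 = 4, so a fifth becomes a fourth.
Quality inverts too: perfect stays perfect. That makes the inversion a perfect fourth.

perfect fourth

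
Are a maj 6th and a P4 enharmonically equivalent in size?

9 semitones (major sixth) vs 5 semitones (perfect fourth): not equal.

No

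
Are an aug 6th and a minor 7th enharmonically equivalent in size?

Both span 10 semitones: an augmented sixth and a minor seventh are the same chromatic distance.

Yes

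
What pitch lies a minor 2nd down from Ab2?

Counting two letter names down from A lands on G.
A minor second spans 1 semitone, so from Ab2 the target pitch is G2.

G2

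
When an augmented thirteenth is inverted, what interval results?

First reduce the compound augmented thirteenth to its simple form, an augmented sixth.
The rule of nine gives the new number: 9 − 6 = 3, so a sixth becomes a third.
Quality inverts too: augmented becomes diminished. That makes the inversion a diminished third.

d3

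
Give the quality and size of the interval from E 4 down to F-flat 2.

Descending from E4 to Fb2 is the same interval as ascending Fb2 to E4.
F to E spans seven letter names (F-G-A-B-C-D-E), plus an octave: a fourteenth.
The major fourteenth is 23 semitones; here we have 24, one semitone wider: augmented.
(Equivalently, a compound augmented seventh: an augmented seventh plus an octave.)

A14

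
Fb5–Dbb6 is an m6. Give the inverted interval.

The rule of nine gives the new number: 9 − 6 = 3, so a sixth becomes a third.
The quality also flips — minor becomes major — giving a major third.

major third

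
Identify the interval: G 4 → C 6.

G to C spans four letter names (G-A-B-C), plus an octave: an eleventh.
The perfect eleventh spans 17 semitones, and G4 to C6 is exactly 17 semitones — so this is a perfect eleventh.
(Equivalently, a compound perfect fourth: a perfect fourth plus an octave.)

perfect 11th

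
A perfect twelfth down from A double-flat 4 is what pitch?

Five letters down from A (plus an octave) reaches D.
A perfect twelfth spans 19 semitones, so from Abb4 the target pitch is Dbb3.

D double-flat 3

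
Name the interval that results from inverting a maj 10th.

First reduce the compound major tenth to its simple form, a major third.
Interval numbers invert to sum to nine: 3 + 6 = 9, so a third inverts to a sixth.
And major becomes minor under inversion, so we get a minor sixth.

minor sixth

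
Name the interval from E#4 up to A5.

diminished 11th

E to A spans four letter names (E-F-G-A), plus an octave: an eleventh.
The perfect eleventh is 17 semitones; here we have 16, one semitone narrower: diminished.
(Equivalently, a compound diminished fourth: a diminished fourth plus an octave.)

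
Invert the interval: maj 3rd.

Inverted interval numbers add to nine, so a third pairs with a sixth (3 + 6 = 9).
Quality inverts too: major becomes minor. That makes the inversion a minor sixth.

minor sixth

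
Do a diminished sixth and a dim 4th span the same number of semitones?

No

A diminished sixth is 7 semitones but a diminished fourth is 4 semitones — different sizes.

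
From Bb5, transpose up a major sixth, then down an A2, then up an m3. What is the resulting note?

Up a major sixth from Bb5: G6 (9 semitones up).
Down an augmented second from G6: Fb6 (3 semitones down).
Up a minor third from Fb6: Abb6 (3 semitones up).

Abb6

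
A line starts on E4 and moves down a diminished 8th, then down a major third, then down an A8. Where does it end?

C2

A diminished octave down from E4 is E#3.
A major third down from E#3 is C#3.
Down an augmented octave from C#3: C2 (13 semitones down).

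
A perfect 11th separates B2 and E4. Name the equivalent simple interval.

perfect fourth

Subtracting seven from the interval number removes an octave: 11 − 7 = 4.
That makes a perfect eleventh a compound perfect fourth — an octave plus a perfect fourth.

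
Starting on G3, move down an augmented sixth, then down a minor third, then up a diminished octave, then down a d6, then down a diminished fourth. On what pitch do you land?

G3 down an augmented sixth → Bbb2 (10 semitones).
Down a minor third from Bbb2: Gb2 (3 semitones down).
Up a diminished octave from Gb2: Gbb3 (11 semitones up).
Down a diminished sixth from Gbb3: Bb2 (7 semitones down).
Down a diminished fourth from Bb2: F#2 (4 semitones down).

F#2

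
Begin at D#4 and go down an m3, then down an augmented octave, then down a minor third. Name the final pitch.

G#2

Down a minor third from D#4: B#3 (3 semitones down).
B#3 down an augmented octave → B2 (13 semitones).
A minor third down from B2 is G#2.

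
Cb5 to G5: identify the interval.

C to G spans five letter names (C-D-E-F-G), so the interval is some kind of fifth.
Cb5 to G5 spans 8 semitones — one semitone wider than the perfect fifth (7) — giving an augmented fifth.

augmented fifth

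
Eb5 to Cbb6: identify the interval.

diminished sixth

E to C spans six letter names (E-F-G-A-B-C): a sixth.
Eb5 to Cbb6 spans 7 semitones — two semitones narrower than the major sixth (9) — giving a diminished sixth.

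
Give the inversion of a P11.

perfect 5th

First reduce the compound perfect eleventh to its simple form, a perfect fourth.
The rule of nine gives the new number: 9 − 4 = 5, so a fourth becomes a fifth.
The quality also flips — perfect stays perfect — giving a perfect fifth.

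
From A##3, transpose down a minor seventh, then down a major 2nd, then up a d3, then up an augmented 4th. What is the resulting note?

F##3

Down a minor seventh from A##3: B##2 (10 semitones down).
Down a major second from B##2: A##2 (2 semitones down).
A##2 up a diminished third → C#3 (2 semitones).
An augmented fourth up from C#3 is F##3.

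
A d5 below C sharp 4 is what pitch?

F double-sharp 3

Counting five letter names down from C lands on F.
Moving 6 semitones down from C#4 (the size of a diminished fifth) reaches F##3.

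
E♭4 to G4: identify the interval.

E to G spans three letter names (E-F-G): a third.
Eb4 to G4 is 4 semitones, matching the major third exactly, so the quality is major.

major third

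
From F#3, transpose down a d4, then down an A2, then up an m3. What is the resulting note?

D3

A diminished fourth down from F#3 is C##3.
An augmented second down from C##3 is B2.
Up a minor third from B2: D3 (3 semitones up).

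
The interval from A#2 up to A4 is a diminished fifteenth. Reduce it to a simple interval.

diminished octave

Each octave removed subtracts seven from the number: 15 − 7 = 8.
Quality carries through unchanged, so the simple form is a diminished octave.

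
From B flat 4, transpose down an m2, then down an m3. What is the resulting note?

F sharp 4

Down a minor second from Bb4: A4 (1 semitone down).
Down a minor third from A4: F#4 (3 semitones down).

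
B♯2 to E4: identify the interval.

diminished eleventh

B to E spans four letter names (B-C-D-E), plus an octave, so the interval is some kind of eleventh.
B#2 to E4 spans 16 semitones — one semitone narrower than the perfect eleventh (17) — giving a diminished eleventh.
(Equivalently, a compound diminished fourth: a diminished fourth plus an octave.)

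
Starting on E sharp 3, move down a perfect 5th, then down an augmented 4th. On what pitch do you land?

E 2

A perfect fifth down from E#3 is A#2.
Down an augmented fourth from A#2: E2 (6 semitones down).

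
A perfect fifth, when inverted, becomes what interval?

Inverted interval numbers add to nine, so a fifth pairs with a fourth (5 + 4 = 9).
Quality inverts too: perfect stays perfect. That makes the inversion a perfect fourth.

perfect 4th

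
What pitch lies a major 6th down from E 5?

G 4

The sixth takes the letter from E down to G.
Moving 9 semitones down from E5 (the size of a major sixth) reaches G4.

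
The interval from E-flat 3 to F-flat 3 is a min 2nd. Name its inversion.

The rule of nine gives the new number: 9 − 2 = 7, so a second becomes a seventh.
Quality inverts too: minor becomes major. That makes the inversion a major seventh.

M7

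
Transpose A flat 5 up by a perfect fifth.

E flat 6

Counting five letter names up from A lands on E.
A perfect fifth spans 7 semitones, so from Ab5 the target pitch is Eb6.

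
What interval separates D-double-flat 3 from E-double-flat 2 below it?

minor 7th

Descending from Dbb3 to Ebb2 is the same interval as ascending Ebb2 to Dbb3.
E to D spans seven letter names (E-F-G-A-B-C-D), so the interval is some kind of seventh.
A major seventh would be 11 semitones, but Ebb2 to Dbb3 is 10 — one semitone narrower, making it a minor seventh.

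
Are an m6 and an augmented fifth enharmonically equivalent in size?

Yes

A minor sixth spans 8 semitones, and an augmented fifth also spans 8 semitones — they're enharmonic.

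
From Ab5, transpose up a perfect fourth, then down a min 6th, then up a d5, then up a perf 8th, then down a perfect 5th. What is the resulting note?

A perfect fourth up from Ab5 is Db6.
Db6 down a minor sixth → F5 (8 semitones).
A diminished fifth up from F5 is Cb6.
Up a perfect octave from Cb6: Cb7 (12 semitones up).
Down a perfect fifth from Cb7: Fb6 (7 semitones down).

Fb6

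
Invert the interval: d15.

First reduce the compound diminished fifteenth to its simple form, a diminished octave.
Inverted interval numbers add to nine, so an octave pairs with a unison (8 + 1 = 9).
And diminished becomes augmented under inversion, so we get an augmented unison.

augmented unison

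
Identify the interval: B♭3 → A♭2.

M9

Descending from Bb3 to Ab2 is the same interval as ascending Ab2 to Bb3.
A to B spans two letter names (A-B), plus an octave: a ninth.
Ab2 to Bb3 is 14 semitones, matching the major ninth exactly, so the quality is major.
(Equivalently, a compound major second: a major second plus an octave.)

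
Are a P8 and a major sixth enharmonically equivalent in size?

No

12 semitones (perfect octave) vs 9 semitones (major sixth): not equal.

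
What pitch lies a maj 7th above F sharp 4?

Counting seven letter names up from F lands on E.
A major seventh is 11 semitones; 11 semitones up from F#4 gives E#5.

E sharp 5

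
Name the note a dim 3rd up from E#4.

Counting three letter names up from E lands on G.
A diminished third spans 2 semitones, so from E#4 the target pitch is G4.

G4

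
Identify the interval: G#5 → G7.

G to G is the same letter name, plus 2 octaves — that makes it a fifteenth of some quality.
The perfect fifteenth is 24 semitones; here we have 23, one semitone narrower: diminished.
(Equivalently, a compound diminished octave: a diminished octave plus an octave.)

diminished 15th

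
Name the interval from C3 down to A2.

Descending from C3 to A2 is the same interval as ascending A2 to C3.
A to C spans three letter names (A-B-C) — that makes it a third of some quality.
A major third would be 4 semitones, but A2 to C3 is 3 — one semitone narrower, making it a minor third.

minor third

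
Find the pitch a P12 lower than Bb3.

Counting five letter names plus an octave down from B lands on E.
A perfect twelfth spans 19 semitones, so from Bb3 the target pitch is Eb2.

Eb2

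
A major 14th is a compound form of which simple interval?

Take out an octave (7 from the number): 14 − 7 = 7.
That makes a major fourteenth a compound major seventh — an octave plus a major seventh.

major seventh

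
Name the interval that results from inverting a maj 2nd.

The rule of nine gives the new number: 9 − 2 = 7, so a second becomes a seventh.
Quality inverts too: major becomes minor. That makes the inversion a minor seventh.

minor 7th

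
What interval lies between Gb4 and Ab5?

G to A spans two letter names (G-A), plus an octave: a ninth.
Counting semitones, Gb4→Ab5 is 14, which is the major ninth.
(Equivalently, a compound major second: a major second plus an octave.)

major ninth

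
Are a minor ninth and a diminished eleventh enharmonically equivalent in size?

No

13 semitones (minor ninth) vs 16 semitones (diminished eleventh): not equal.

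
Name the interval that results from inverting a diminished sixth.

Interval numbers invert to sum to nine: 6 + 3 = 9, so a sixth inverts to a third.
And diminished becomes augmented under inversion, so we get an augmented third.

A3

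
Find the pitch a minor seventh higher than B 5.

The seventh takes the letter from B up to A.
Moving 10 semitones up from B5 (the size of a minor seventh) reaches A6.

A 6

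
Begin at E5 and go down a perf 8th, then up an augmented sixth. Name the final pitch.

C##5

E5 down a perfect octave → E4 (12 semitones).
E4 up an augmented sixth → C##5 (10 semitones).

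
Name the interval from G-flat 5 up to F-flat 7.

m14

G to F spans seven letter names (G-A-B-C-D-E-F), plus an octave — that makes it a fourteenth of some quality.
A major fourteenth would be 23 semitones, but Gb5 to Fb7 is 22 — one semitone narrower, making it a minor fourteenth.
(Equivalently, a compound minor seventh: a minor seventh plus an octave.)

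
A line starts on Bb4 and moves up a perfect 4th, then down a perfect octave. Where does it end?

Up a perfect fourth from Bb4: Eb5 (5 semitones up).
Down a perfect octave from Eb5: Eb4 (12 semitones down).

Eb4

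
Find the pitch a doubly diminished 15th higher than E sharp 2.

E flat 4

A fifteenth keeps the letter name E, two octaves up from E.
A doubly diminished fifteenth spans 22 semitones, so from E#2 the target pitch is Eb4.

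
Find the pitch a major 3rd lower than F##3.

The third takes the letter from F down to D.
Moving 4 semitones down from F##3 (the size of a major third) reaches D#3.

D#3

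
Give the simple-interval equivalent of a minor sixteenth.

minor second

Take out 2 octaves (14 from the number): 16 − 14 = 2.
That makes a minor sixteenth a compound minor second — 2 octaves plus a minor second.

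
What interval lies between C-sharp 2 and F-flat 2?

C to F spans four letter names (C-D-E-F) — that makes it a fourth of some quality.
The perfect fourth is 5 semitones; here we have 3, two semitones narrower: doubly diminished.

dd4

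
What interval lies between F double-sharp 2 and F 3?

F to F is the same letter name, plus an octave, so the interval is some kind of octave.
The perfect octave is 12 semitones; here we have 10, two semitones narrower: doubly diminished.

dd8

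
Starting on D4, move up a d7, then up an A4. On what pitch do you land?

Up a diminished seventh from D4: Cb5 (9 semitones up).
An augmented fourth up from Cb5 is F5.

F5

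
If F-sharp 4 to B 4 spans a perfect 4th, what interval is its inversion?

The rule of nine gives the new number: 9 − 4 = 5, so a fourth becomes a fifth.
The quality also flips — perfect stays perfect — giving a perfect fifth.

perfect fifth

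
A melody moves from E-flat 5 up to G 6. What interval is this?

major tenth

E to G spans three letter names (E-F-G), plus an octave, so the interval is some kind of tenth.
Eb5 to G6 is 16 semitones, matching the major tenth exactly, so the quality is major.
(Equivalently, a compound major third: a major third plus an octave.)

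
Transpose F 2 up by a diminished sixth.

Six letter names up from F: D.
Moving 7 semitones up from F2 (the size of a diminished sixth) reaches Dbb3.

D-double-flat 3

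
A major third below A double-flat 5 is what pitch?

F double-flat 5

The third takes the letter from A down to F.
A major third spans 4 semitones, so from Abb5 the target pitch is Fbb5.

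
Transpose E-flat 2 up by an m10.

The tenth's letter: E up three letter names plus an octave → G.
Moving 15 semitones up from Eb2 (the size of a minor tenth) reaches Gb3.

G-flat 3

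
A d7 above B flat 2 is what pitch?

A double-flat 3

Seven letter names up from B: A.
A diminished seventh is 9 semitones; 9 semitones up from Bb2 gives Abb3.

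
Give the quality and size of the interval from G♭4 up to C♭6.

P11

G to C spans four letter names (G-A-B-C), plus an octave: an eleventh.
Counting semitones, Gb4→Cb6 is 17, which is the perfect eleventh.
(Equivalently, a compound perfect fourth: a perfect fourth plus an octave.)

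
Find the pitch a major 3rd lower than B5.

G5

Three letter names down from B: G.
A major third spans 4 semitones, so from B5 the target pitch is G5.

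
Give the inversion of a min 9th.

First reduce the compound minor ninth to its simple form, a minor second.
Inverted interval numbers add to nine, so a second pairs with a seventh (2 + 7 = 9).
And minor becomes major under inversion, so we get a major seventh.

major seventh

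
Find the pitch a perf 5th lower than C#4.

F#3

Five letter names down from C: F.
Moving 7 semitones down from C#4 (the size of a perfect fifth) reaches F#3.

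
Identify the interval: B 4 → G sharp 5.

B to G spans six letter names (B-C-D-E-F-G) — that makes it a sixth of some quality.
Counting semitones, B4→G#5 is 9, which is the major sixth.

major sixth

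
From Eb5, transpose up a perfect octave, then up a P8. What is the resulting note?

Up a perfect octave from Eb5: Eb6 (12 semitones up).
Up a perfect octave from Eb6: Eb7 (12 semitones up).

Eb7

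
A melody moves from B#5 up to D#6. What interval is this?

B to D spans three letter names (B-C-D): a third.
At 3 semitones, B#5→D#6 falls one short of a major third: minor.

minor third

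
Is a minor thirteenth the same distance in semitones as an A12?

Yes

A minor thirteenth = 20 semitones = an augmented twelfth; enharmonically equal.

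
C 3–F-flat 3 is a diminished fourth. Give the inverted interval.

The rule of nine gives the new number: 9 − 4 = 5, so a fourth becomes a fifth.
Quality inverts too: diminished becomes augmented. That makes the inversion an augmented fifth.

augmented 5th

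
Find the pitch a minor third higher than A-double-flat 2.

C-double-flat 3

The third takes the letter from A up to C.
A minor third spans 3 semitones, so from Abb2 the target pitch is Cbb3.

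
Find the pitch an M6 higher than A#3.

F##4

Counting six letter names up from A lands on F.
A major sixth is 9 semitones; 9 semitones up from A#3 gives F##4.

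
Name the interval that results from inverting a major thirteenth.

minor 3rd

First reduce the compound major thirteenth to its simple form, a major sixth.
Inverted interval numbers add to nine, so a sixth pairs with a third (6 + 3 = 9).
Quality inverts too: major becomes minor. That makes the inversion a minor third.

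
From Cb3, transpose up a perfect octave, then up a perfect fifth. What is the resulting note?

A perfect octave up from Cb3 is Cb4.
Cb4 up a perfect fifth → Gb4 (7 semitones).

Gb4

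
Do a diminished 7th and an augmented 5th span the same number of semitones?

No

A diminished seventh spans 9 semitones; an augmented fifth spans 8 semitones. They differ by 1.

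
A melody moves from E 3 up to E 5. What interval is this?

P15

E to E is the same letter name, plus 2 octaves — that makes it a fifteenth of some quality.
E3 to E5 is 24 semitones, matching the perfect fifteenth exactly, so the quality is perfect.
(Equivalently, a compound perfect octave: a perfect octave plus an octave.)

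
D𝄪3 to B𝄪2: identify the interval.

minor third

Descending from D##3 to B##2 is the same interval as ascending B##2 to D##3.
B to D spans three letter names (B-C-D) — that makes it a third of some quality.
At 3 semitones, B##2→D##3 falls one short of a major third: minor.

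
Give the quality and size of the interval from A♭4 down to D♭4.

perfect fifth

Descending from Ab4 to Db4 is the same interval as ascending Db4 to Ab4.
D to A spans five letter names (D-E-F-G-A): a fifth.
Counting semitones, Db4→Ab4 is 7, which is the perfect fifth.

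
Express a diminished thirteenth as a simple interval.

diminished sixth

Each octave removed subtracts seven from the number: 13 − 7 = 6.
That makes a diminished thirteenth a compound diminished sixth — an octave plus a diminished sixth.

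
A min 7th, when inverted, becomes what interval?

Interval numbers invert to sum to nine: 7 + 2 = 9, so a seventh inverts to a second.
And minor becomes major under inversion, so we get a major second.

M2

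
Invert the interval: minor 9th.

M7

First reduce the compound minor ninth to its simple form, a minor second.
Interval numbers invert to sum to nine: 2 + 7 = 9, so a second inverts to a seventh.
Quality inverts too: minor becomes major. That makes the inversion a major seventh.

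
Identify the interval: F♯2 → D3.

F to D spans six letter names (F-G-A-B-C-D), so the interval is some kind of sixth.
At 8 semitones, F#2→D3 falls one short of a major sixth: minor.

minor 6th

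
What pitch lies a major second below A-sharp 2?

Two letter names down from A: G.
Moving 2 semitones down from A#2 (the size of a major second) reaches G#2.

G-sharp 2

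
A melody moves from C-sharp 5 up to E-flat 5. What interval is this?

d3

C to E spans three letter names (C-D-E) — that makes it a third of some quality.
The major third is 4 semitones; here we have 2, two semitones narrower: diminished.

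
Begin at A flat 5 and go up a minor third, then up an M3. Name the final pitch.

E flat 6

Up a minor third from Ab5: Cb6 (3 semitones up).
A major third up from Cb6 is Eb6.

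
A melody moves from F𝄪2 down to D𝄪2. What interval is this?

minor 3rd

Descending from F##2 to D##2 is the same interval as ascending D##2 to F##2.
D to F spans three letter names (D-E-F), so the interval is some kind of third.
A major third would be 4 semitones, but D##2 to F##2 is 3 — one semitone narrower, making it a minor third.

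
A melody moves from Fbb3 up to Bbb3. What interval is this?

augmented fourth

F to B spans four letter names (F-G-A-B) — that makes it a fourth of some quality.
A perfect fourth would be 5 semitones; Fbb3 to Bbb3 is 6, one semitone wider, so the interval is augmented.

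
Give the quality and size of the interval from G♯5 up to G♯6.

P8

G to G is the same letter name, plus an octave, so the interval is some kind of octave.
The perfect octave spans 12 semitones, and G#5 to G#6 is exactly 12 semitones — so this is a perfect octave.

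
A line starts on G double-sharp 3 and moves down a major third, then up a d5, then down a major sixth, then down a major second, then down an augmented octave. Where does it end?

C flat 2

A major third down from G##3 is E#3.
A diminished fifth up from E#3 is B3.
A major sixth down from B3 is D3.
D3 down a major second → C3 (2 semitones).
An augmented octave down from C3 is Cb2.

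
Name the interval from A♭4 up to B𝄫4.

minor 2nd

A to B spans two letter names (A-B), so the interval is some kind of second.
At 1 semitone, Ab4→Bbb4 falls one short of a major second: minor.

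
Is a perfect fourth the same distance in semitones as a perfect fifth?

No

5 semitones (perfect fourth) vs 7 semitones (perfect fifth): not equal.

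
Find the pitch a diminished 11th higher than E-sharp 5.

Counting four letter names plus an octave up from E lands on A.
A diminished eleventh spans 16 semitones, so from E#5 the target pitch is A6.

A 6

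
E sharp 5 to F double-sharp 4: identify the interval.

Descending from E#5 to F##4 is the same interval as ascending F##4 to E#5.
F to E spans seven letter names (F-G-A-B-C-D-E): a seventh.
F##4 to E#5 is 10 semitones, a half step short of the major seventh (11), so this is minor.

minor seventh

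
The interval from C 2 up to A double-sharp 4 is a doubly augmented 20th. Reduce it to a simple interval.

Take out 2 octaves (14 from the number): 20 − 14 = 6.
Quality carries through unchanged, so the simple form is a doubly augmented sixth.

doubly augmented 6th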